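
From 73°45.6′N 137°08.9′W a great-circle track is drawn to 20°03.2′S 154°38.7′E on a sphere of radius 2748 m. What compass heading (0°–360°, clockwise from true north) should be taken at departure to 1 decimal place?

With φ₁ = 1.2874, φ₂ = -0.3500, Δλ = -1.1904 rad, the forward-azimuth formula gives
θ = atan2( sin Δλ cos φ₂ , cos φ₁ sin φ₂ − sin φ₁ cos φ₂ cos Δλ ) = atan2(-0.8722, -0.4307) = -116.28°.
Adding 360° brings this into [0°, 360°): 243.7°.

243.7°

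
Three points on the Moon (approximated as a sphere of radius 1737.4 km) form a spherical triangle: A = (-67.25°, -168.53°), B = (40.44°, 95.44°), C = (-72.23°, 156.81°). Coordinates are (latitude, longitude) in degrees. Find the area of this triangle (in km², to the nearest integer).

957000 km²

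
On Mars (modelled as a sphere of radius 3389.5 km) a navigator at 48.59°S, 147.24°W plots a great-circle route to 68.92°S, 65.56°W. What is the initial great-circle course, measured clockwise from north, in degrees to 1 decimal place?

148.4°

Δλ = 81.680° = 1.4256 rad.
y = sin Δλ · cos φ₂ = (0.9895)(0.3597) = 0.3559
x = cos φ₁ sin φ₂ − sin φ₁ cos φ₂ cos Δλ = (0.6614)(-0.9331) − (-0.7500)(0.3597)(0.1447) = -0.5781
θ = atan2(y, x) = 148.39°, so the bearing is 148.4°.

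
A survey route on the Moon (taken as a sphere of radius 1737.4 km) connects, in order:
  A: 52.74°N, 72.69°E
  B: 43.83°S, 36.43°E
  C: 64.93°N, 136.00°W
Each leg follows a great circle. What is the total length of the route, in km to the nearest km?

Leg A→B: central angle 1.7711 rad, distance 3077.2 km.
Leg B→C: central angle 2.7660 rad, distance 4805.6 km.
Total: 3077.2 + 4805.6 ≈ 7883 km.

7883 km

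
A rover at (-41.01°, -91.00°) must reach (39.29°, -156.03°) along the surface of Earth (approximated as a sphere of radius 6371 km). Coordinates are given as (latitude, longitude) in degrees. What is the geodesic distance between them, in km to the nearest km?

11089 km

With latitudes φ₁ = -41.010°, φ₂ = 39.290° and longitude difference Δλ = -65.030°:
cos c = sin φ₁ sin φ₂ + cos φ₁ cos φ₂ cos Δλ = (-0.6562)(0.6332) + (0.7546)(0.7740)(0.4221) = -0.16899,
so c = arccos(-0.16899) = 1.74060 rad.
Distance = R·c = 6371 × 1.7406 ≈ 11089 km.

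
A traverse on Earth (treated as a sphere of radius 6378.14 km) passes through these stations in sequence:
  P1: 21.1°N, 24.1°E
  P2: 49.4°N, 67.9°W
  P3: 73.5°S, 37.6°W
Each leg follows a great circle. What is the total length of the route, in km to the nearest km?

Leg P1→P2: central angle 1.3159 rad, distance 8393.0 km.
Leg P2→P3: central angle 2.1754 rad, distance 13874.9 km.
Total: 8393.0 + 13874.9 ≈ 22268 km.

22268 km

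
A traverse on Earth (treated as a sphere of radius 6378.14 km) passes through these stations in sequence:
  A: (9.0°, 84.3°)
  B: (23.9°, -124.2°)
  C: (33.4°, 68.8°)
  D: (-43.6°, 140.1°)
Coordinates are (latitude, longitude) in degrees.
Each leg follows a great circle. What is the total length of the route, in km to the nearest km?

Leg A→B: central angle 2.3894 rad, distance 15239.9 km.
Leg B→C: central angle 2.1184 rad, distance 13511.7 km.
Leg C→D: central angle 1.7577 rad, distance 11210.7 km.
Total: 15239.9 + 13511.7 + 11210.7 ≈ 39962 km.

39962 km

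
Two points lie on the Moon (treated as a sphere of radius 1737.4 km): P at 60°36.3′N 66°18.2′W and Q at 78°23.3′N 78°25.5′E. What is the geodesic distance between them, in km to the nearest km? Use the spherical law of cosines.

1195 km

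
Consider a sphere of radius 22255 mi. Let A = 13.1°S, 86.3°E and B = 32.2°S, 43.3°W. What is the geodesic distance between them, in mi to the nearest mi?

With latitudes φ₁ = -13.100°, φ₂ = -32.200° and longitude difference Δλ = -129.600°:
cos c = sin φ₁ sin φ₂ + cos φ₁ cos φ₂ cos Δλ = (-0.2267)(-0.5329) + (0.9740)(0.8462)(-0.6374) = -0.40457,
so c = arccos(-0.40457) = 1.98730 rad.
Distance = R·c = 22255 × 1.9873 ≈ 44227 mi.

44227 mi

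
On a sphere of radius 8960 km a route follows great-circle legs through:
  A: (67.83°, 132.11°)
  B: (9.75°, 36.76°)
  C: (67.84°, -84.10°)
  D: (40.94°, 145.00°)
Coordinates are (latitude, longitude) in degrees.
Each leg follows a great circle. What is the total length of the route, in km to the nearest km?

37542 km

Leg A→B: central angle 1.4483 rad, distance 12977.1 km.
Leg B→C: central angle 1.6046 rad, distance 14377.6 km.
Leg C→D: central angle 1.1370 rad, distance 10187.6 km.
Total: 12977.1 + 14377.6 + 10187.6 ≈ 37542 km.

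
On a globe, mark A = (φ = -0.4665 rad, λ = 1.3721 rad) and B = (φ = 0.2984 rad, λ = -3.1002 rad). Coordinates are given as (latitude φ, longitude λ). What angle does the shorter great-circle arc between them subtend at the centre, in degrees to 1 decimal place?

109.6°

In radians: φ₁ = -0.4665, φ₂ = 0.2984, Δλ = 103.756° = 1.8109 rad.
Haversine: a = sin²(Δφ/2) + cos φ₁ cos φ₂ sin²(Δλ/2) = 0.1393 + (0.8931)(0.9558)(0.6189) = 0.66761.
Central angle c = 2·arcsin(√a) = 1.91264 rad.
So the angular separation is 109.6°.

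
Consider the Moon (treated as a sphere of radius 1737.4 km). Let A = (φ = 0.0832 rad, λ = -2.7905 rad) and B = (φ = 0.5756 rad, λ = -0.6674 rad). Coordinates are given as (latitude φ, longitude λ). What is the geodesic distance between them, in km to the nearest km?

3431 km

Let φ₁ = 0.0832 rad, φ₂ = 0.5756 rad, and Δλ = 2.1231 rad.
cos c = sin φ₁ sin φ₂ + cos φ₁ cos φ₂ cos Δλ = (0.0831)(0.5443) + (0.9965)(0.8389)(-0.5246) = -0.39335,
so c = arccos(-0.39335) = 1.97507 rad.
Distance = R·c = 1737.4 × 1.9751 ≈ 3431 km.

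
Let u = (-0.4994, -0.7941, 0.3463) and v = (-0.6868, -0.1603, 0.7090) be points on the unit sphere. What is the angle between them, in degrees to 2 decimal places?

44.29°

u·v = 0.7158; |u| = 1.0000, |v| = 1.0000.
cos θ = (u·v)/(|u||v|) = 0.7158, so θ = 44.29°.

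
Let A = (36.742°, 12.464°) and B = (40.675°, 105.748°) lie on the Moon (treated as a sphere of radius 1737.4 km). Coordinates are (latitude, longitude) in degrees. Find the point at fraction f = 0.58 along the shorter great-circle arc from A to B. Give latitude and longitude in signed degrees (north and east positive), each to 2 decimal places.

The central angle between A and B is δ = 1.2078 rad.
With f = 0.58, the slerp weights are sin((1−f)δ)/sin δ = 0.5197 and sin(fδ)/sin δ = 0.6896.
Weighted sum of the unit vectors: (0.5197)·(0.7825,0.1729,0.5982) + (0.6896)·(-0.2058,0.7300,0.6518) = (0.2647, 0.5932, 0.7603).
Converting back: φ = atan2(z, √(x²+y²)) = 49.49°, λ = atan2(y, x) = 65.96°.

49.49°, 65.96°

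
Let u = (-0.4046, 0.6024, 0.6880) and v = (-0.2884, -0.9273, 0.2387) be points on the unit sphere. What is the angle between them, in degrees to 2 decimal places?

u·v = -0.2777; |u| = 1.0000, |v| = 1.0000.
cos θ = (u·v)/(|u||v|) = -0.2777, so θ = 106.12°.

106.12°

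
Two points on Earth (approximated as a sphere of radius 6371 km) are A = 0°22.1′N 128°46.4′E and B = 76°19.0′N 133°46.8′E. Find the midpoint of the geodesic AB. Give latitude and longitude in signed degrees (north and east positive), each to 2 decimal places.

38.36°, 129.73°

The central angle between A and B is δ = 1.3265 rad.
With f = 0.5, the slerp weights are sin((1−f)δ)/sin δ = 0.6345 and sin(fδ)/sin δ = 0.6345.
Weighted sum of the unit vectors: (0.6345)·(-0.6262,0.7796,0.0064) + (0.6345)·(-0.1637,0.1708,0.9716) = (-0.5012, 0.6030, 0.6206).
Converting back: φ = atan2(z, √(x²+y²)) = 38.36°, λ = atan2(y, x) = 129.73°.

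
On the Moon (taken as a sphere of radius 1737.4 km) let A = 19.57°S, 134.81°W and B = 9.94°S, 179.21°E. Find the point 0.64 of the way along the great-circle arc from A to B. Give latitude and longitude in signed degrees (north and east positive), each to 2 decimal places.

-14.48°, -164.74°

The central angle between A and B is δ = 0.7915 rad.
With f = 0.64, the slerp weights are sin((1−f)δ)/sin δ = 0.3951 and sin(fδ)/sin δ = 0.6820.
Weighted sum of the unit vectors: (0.3951)·(-0.6640,-0.6685,-0.3350) + (0.6820)·(-0.9849,0.0136,-0.1726) = (-0.9341, -0.2549, -0.2501).
Converting back: φ = atan2(z, √(x²+y²)) = -14.48°, λ = atan2(y, x) = -164.74°.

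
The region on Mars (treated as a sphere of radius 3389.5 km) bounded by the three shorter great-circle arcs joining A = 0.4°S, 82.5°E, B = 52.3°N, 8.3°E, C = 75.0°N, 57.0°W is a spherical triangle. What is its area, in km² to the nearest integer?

Side lengths (central angles): a = 0.5910, b = 1.7758, c = 1.4091 rad; semiperimeter s = 1.8879.
By l'Huilier's theorem, tan(E/4) = √[tan(s/2) tan((s−a)/2) tan((s−b)/2) tan((s−c)/2)], giving spherical excess E = 0.4767 rad.
Area = E·R² = 0.4767 × (3389.5)² ≈ 5476352 km².

5476352 km²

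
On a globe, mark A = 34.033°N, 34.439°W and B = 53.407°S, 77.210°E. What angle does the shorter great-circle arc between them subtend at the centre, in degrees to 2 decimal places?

With latitudes φ₁ = 34.033°, φ₂ = -53.407° and longitude difference Δλ = 111.649°:
Haversine: a = sin²(Δφ/2) + cos φ₁ cos φ₂ sin²(Δλ/2) = 0.4777 + (0.8287)(0.5961)(0.6845) = 0.81580.
Central angle c = 2·arcsin(√a) = 2.25442 rad.
So the angular separation is 129.17°.

129.17°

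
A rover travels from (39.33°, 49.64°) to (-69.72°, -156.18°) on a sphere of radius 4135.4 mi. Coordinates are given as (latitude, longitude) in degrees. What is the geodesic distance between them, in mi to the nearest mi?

10588 mi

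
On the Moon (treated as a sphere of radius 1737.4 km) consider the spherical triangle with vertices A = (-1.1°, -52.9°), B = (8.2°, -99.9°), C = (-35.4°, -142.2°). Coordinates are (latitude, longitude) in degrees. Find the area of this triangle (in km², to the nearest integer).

1463686 km²

Side lengths (central angles): a = 1.0308, b = 1.5497, c = 0.8337 rad; semiperimeter s = 1.7071.
By l'Huilier's theorem, tan(E/4) = √[tan(s/2) tan((s−a)/2) tan((s−b)/2) tan((s−c)/2)], giving spherical excess E = 0.4849 rad.
Area = E·R² = 0.4849 × (1737.4)² ≈ 1463686 km².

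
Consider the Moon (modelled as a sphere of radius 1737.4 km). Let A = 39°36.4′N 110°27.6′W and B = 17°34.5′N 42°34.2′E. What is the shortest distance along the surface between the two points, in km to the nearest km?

3564 km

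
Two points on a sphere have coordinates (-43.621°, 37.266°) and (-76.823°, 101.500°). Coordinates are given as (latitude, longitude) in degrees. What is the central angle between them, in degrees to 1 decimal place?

With latitudes φ₁ = -43.621°, φ₂ = -76.823° and longitude difference Δλ = 64.234°:
Haversine: a = sin²(Δφ/2) + cos φ₁ cos φ₂ sin²(Δλ/2) = 0.0816 + (0.7239)(0.2280)(0.2827) = 0.12827.
Central angle c = 2·arcsin(√a) = 0.73257 rad.
So the angular separation is 42.0°.

42.0°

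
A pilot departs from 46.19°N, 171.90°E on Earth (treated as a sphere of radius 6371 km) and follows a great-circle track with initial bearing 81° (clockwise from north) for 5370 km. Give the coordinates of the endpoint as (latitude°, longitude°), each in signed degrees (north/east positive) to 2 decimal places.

34.12°, -125.14°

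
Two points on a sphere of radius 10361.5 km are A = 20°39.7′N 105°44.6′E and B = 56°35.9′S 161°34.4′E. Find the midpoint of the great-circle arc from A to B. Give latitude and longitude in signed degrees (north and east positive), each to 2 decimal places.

-19.98°, 125.84°

The central angle between A and B is δ = 1.5761 rad.
With f = 0.5, the slerp weights are sin((1−f)δ)/sin δ = 0.7090 and sin(fδ)/sin δ = 0.7090.
Weighted sum of the unit vectors: (0.7090)·(-0.2539,0.9006,0.3528) + (0.7090)·(-0.5223,0.1740,-0.8348) = (-0.5503, 0.7619, -0.3417).
Converting back: φ = atan2(z, √(x²+y²)) = -19.98°, λ = atan2(y, x) = 125.84°.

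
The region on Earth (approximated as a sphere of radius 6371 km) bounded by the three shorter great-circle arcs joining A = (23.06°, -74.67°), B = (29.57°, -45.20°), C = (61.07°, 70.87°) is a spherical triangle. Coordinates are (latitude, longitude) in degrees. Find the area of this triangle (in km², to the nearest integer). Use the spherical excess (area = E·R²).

Side lengths (central angles): a = 1.3212, b = 1.5950, c = 0.4734 rad; semiperimeter s = 1.6948.
By l'Huilier's theorem, tan(E/4) = √[tan(s/2) tan((s−a)/2) tan((s−b)/2) tan((s−c)/2)], giving spherical excess E = 0.3452 rad.
Area = E·R² = 0.3452 × (6371)² ≈ 14010781 km².

14010781 km²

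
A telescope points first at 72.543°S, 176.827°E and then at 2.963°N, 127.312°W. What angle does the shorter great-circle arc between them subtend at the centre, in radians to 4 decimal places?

1.4517 rad

In radians: φ₁ = -1.2661, φ₂ = 0.0517, Δλ = 55.861° = 0.9750 rad.
cos c = sin φ₁ sin φ₂ + cos φ₁ cos φ₂ cos Δλ = (-0.9539)(0.0517) + (0.3000)(0.9987)(0.5612) = 0.11882,
so c = arccos(0.11882) = 1.45170 rad.
So the angular separation is 1.4517 rad.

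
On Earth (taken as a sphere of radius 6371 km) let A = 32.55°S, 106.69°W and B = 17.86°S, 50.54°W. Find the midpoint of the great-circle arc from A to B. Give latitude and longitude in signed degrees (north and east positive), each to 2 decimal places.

-28.06°, -76.76°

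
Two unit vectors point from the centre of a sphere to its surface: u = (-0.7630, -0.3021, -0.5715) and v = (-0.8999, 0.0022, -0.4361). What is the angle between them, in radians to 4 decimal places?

0.3621 rad

u·v = 0.9352; |u| = 1.0000, |v| = 1.0000.
cos θ = (u·v)/(|u||v|) = 0.9352, so θ = 0.3621 rad.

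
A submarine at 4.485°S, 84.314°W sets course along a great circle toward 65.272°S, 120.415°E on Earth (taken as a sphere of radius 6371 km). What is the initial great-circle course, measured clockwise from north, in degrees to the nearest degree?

Δλ = -155.271° = -2.7100 rad.
y = sin Δλ · cos φ₂ = (-0.4183)(0.4183) = -0.1750
x = cos φ₁ sin φ₂ − sin φ₁ cos φ₂ cos Δλ = (0.9969)(-0.9083) − (-0.0782)(0.4183)(-0.9083) = -0.9352
θ = atan2(y, x) = -169.40°; adding 360° gives 191°.

191°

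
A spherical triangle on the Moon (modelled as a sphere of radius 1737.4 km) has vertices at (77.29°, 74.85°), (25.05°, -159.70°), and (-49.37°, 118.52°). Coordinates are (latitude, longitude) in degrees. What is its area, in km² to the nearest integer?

6324709 km²

Side lengths (central angles): a = 1.8101, b = 2.2610, c = 1.2688 rad; semiperimeter s = 2.6699.
By l'Huilier's theorem, tan(E/4) = √[tan(s/2) tan((s−a)/2) tan((s−b)/2) tan((s−c)/2)], giving spherical excess E = 2.0953 rad.
Area = E·R² = 2.0953 × (1737.4)² ≈ 6324709 km².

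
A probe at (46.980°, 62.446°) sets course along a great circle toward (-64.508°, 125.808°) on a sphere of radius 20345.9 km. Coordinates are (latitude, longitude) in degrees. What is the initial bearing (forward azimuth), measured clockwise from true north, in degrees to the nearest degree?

Δλ = 63.362° = 1.1059 rad.
y = sin Δλ · cos φ₂ = (0.8939)(0.4304) = 0.3847
x = cos φ₁ sin φ₂ − sin φ₁ cos φ₂ cos Δλ = (0.6823)(-0.9026) − (0.7311)(0.4304)(0.4484) = -0.7569
θ = atan2(y, x) = 153.06°, so the bearing is 153°.

153°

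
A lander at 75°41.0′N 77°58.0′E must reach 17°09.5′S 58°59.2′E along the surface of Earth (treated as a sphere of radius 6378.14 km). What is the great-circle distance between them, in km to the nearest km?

With latitudes φ₁ = 75.683°, φ₂ = -17.158° and longitude difference Δλ = -18.980°:
cos c = sin φ₁ sin φ₂ + cos φ₁ cos φ₂ cos Δλ = (0.9689)(-0.2950) + (0.2473)(0.9555)(0.9456) = -0.06242,
so c = arccos(-0.06242) = 1.63326 rad.
Distance = R·c = 6378.14 × 1.6333 ≈ 10417 km.

10417 km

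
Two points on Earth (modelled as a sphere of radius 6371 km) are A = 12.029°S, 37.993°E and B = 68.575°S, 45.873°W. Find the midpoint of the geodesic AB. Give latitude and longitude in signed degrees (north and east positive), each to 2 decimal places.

-46.53°, 18.34°

Central angle δ = 1.3365 rad. Interpolating on the sphere with fraction f = 0.5:
P = [sin((1−f)δ)·A + sin(fδ)·B] / sin δ = 0.6370·A + 0.6370·B in Cartesian coordinates,
giving P = (0.6530, 0.2165, -0.7258), i.e. latitude -46.53°, longitude 18.34°.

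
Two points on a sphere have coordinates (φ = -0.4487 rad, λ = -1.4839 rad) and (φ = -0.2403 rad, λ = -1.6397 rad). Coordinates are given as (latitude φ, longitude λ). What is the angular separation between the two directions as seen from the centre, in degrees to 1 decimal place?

In radians: φ₁ = -0.4487, φ₂ = -0.2403, Δλ = -8.927° = -0.1558 rad.
Haversine: a = sin²(Δφ/2) + cos φ₁ cos φ₂ sin²(Δλ/2) = 0.0108 + (0.9010)(0.9713)(0.0061) = 0.01612.
Central angle c = 2·arcsin(√a) = 0.25460 rad.
So the angular separation is 14.6°.

14.6°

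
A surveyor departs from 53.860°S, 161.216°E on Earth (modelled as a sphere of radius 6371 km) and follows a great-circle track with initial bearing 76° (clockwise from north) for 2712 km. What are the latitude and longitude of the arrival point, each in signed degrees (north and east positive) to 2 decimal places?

-42.58°, -165.82°

Angular distance δ = d/R = 2712/6371 = 0.42568 rad; initial bearing θ = 1.3265 rad.
sin φ₂ = sin φ₁ cos δ + cos φ₁ sin δ cos θ = (-0.8076)(0.9108) + (0.5898)(0.4129)(0.2419) = -0.6766, so φ₂ = -42.58°.
Δλ = atan2(sin θ sin δ cos φ₁, cos δ − sin φ₁ sin φ₂) = atan2(0.2363, 0.3644) = 32.965°.
λ₂ = 161.216° + 32.965° = 194.18° → -165.82° after wrapping to (−180°, 180°].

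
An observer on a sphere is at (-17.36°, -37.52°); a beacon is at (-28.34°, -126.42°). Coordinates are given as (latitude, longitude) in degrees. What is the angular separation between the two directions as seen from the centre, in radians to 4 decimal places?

1.4124 rad

In radians: φ₁ = -0.3030, φ₂ = -0.4946, Δλ = -88.900° = -1.5516 rad.
cos c = sin φ₁ sin φ₂ + cos φ₁ cos φ₂ cos Δλ = (-0.2984)(-0.4747) + (0.9544)(0.8801)(0.0192) = 0.15777,
so c = arccos(0.15777) = 1.41237 rad.
So the angular separation is 1.4124 rad.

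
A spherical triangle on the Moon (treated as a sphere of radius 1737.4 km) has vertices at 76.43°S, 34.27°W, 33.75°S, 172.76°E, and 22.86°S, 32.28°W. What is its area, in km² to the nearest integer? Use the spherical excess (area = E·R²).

Side lengths (central angles): a = 2.0695, b = 0.9351, c = 1.1958 rad; semiperimeter s = 2.1002.
By l'Huilier's theorem, tan(E/4) = √[tan(s/2) tan((s−a)/2) tan((s−b)/2) tan((s−c)/2)], giving spherical excess E = 0.3691 rad.
Area = E·R² = 0.3691 × (1737.4)² ≈ 1114246 km².

1114246 km²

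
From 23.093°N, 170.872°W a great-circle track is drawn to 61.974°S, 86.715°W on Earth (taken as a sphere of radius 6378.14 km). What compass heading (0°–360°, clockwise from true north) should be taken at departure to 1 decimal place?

150.6°

With φ₁ = 0.4030, φ₂ = -1.0817, Δλ = 1.4688 rad, the forward-azimuth formula gives
θ = atan2( sin Δλ cos φ₂ , cos φ₁ sin φ₂ − sin φ₁ cos φ₂ cos Δλ ) = atan2(0.4674, -0.8308) = 150.64°.
So the initial bearing is 150.6°.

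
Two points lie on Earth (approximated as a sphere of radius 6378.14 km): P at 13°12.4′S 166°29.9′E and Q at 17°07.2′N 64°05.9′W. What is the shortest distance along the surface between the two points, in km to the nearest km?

In radians: φ₁ = -0.2305, φ₂ = 0.2988, Δλ = 129.403° = 2.2585 rad.
cos c = sin φ₁ sin φ₂ + cos φ₁ cos φ₂ cos Δλ = (-0.2285)(0.2944) + (0.9736)(0.9557)(-0.6348) = -0.65786,
so c = arccos(-0.65786) = 2.28877 rad.
Distance = R·c = 6378.14 × 2.2888 ≈ 14598 km.

14598 km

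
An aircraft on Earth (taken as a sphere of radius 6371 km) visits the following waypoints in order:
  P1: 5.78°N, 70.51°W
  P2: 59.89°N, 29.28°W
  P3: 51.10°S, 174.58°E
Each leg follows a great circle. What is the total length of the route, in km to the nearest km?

25182 km

Leg P1→P2: central angle 1.0900 rad, distance 6944.4 km.
Leg P2→P3: central angle 2.8626 rad, distance 18237.6 km.
Total: 6944.4 + 18237.6 ≈ 25182 km.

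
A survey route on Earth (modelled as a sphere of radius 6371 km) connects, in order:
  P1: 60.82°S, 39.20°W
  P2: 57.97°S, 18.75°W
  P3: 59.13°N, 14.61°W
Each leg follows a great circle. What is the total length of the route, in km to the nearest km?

14221 km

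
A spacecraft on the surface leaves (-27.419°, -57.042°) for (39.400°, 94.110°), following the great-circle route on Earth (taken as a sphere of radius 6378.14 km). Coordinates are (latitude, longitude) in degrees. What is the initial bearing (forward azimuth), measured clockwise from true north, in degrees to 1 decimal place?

Δλ = 151.152° = 2.6381 rad.
y = sin Δλ · cos φ₂ = (0.4825)(0.7727) = 0.3728
x = cos φ₁ sin φ₂ − sin φ₁ cos φ₂ cos Δλ = (0.8877)(0.6347) − (-0.4605)(0.7727)(-0.8759) = 0.2517
θ = atan2(y, x) = 55.97°, so the bearing is 56.0°.

56.0°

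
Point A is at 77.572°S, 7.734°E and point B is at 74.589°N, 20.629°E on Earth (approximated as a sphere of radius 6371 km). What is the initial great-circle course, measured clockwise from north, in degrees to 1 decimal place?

With φ₁ = -1.3539, φ₂ = 1.3018, Δλ = 0.2251 rad, the forward-azimuth formula gives
θ = atan2( sin Δλ cos φ₂ , cos φ₁ sin φ₂ − sin φ₁ cos φ₂ cos Δλ ) = atan2(0.0593, 0.4604) = 7.34°.
So the initial bearing is 7.3°.

7.3°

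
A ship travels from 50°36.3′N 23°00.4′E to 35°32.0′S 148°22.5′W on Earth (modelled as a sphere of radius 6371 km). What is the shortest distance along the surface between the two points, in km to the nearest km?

With latitudes φ₁ = 50.605°, φ₂ = -35.533° and longitude difference Δλ = -171.382°:
Haversine: a = sin²(Δφ/2) + cos φ₁ cos φ₂ sin²(Δλ/2) = 0.4663 + (0.6347)(0.8138)(0.9944) = 0.97988.
Central angle c = 2·arcsin(√a) = 2.85698 rad.
Distance = R·c = 6371 × 2.8570 ≈ 18202 km.

18202 km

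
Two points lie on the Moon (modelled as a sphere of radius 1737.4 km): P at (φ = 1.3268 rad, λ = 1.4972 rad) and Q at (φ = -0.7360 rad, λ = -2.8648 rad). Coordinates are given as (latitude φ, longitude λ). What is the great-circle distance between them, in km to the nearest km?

In radians: φ₁ = 1.3268, φ₂ = -0.7360, Δλ = 110.076° = 1.9212 rad.
cos c = sin φ₁ sin φ₂ + cos φ₁ cos φ₂ cos Δλ = (0.9704)(-0.6713) + (0.2416)(0.7412)(-0.3433) = -0.71291,
so c = arccos(-0.71291) = 2.36443 rad.
Distance = R·c = 1737.4 × 2.3644 ≈ 4108 km.

4108 km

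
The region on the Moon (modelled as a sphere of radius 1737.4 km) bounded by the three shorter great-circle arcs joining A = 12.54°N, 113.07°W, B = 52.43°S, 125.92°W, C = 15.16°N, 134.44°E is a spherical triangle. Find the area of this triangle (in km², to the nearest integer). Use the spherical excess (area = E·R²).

Side lengths (central angles): a = 1.8816, b = 1.8793, c = 1.1503 rad; semiperimeter s = 2.4556.
By l'Huilier's theorem, tan(E/4) = √[tan(s/2) tan((s−a)/2) tan((s−b)/2) tan((s−c)/2)], giving spherical excess E = 1.6336 rad.
Area = E·R² = 1.6336 × (1737.4)² ≈ 4931220 km².

4931220 km²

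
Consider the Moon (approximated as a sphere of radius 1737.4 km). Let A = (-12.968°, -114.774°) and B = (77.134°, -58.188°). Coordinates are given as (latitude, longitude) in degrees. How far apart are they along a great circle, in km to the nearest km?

2902 km

With latitudes φ₁ = -12.968°, φ₂ = 77.134° and longitude difference Δλ = 56.586°:
cos c = sin φ₁ sin φ₂ + cos φ₁ cos φ₂ cos Δλ = (-0.2244)(0.9749) + (0.9745)(0.2227)(0.5507) = -0.09928,
so c = arccos(-0.09928) = 1.67024 rad.
Distance = R·c = 1737.4 × 1.6702 ≈ 2902 km.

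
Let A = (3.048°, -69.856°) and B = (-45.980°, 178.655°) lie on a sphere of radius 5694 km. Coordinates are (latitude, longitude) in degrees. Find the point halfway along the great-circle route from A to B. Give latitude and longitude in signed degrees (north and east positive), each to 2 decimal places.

-34.04°, -110.85°

Central angle δ = 1.8676 rad. Interpolating on the sphere with fraction f = 0.5:
P = [sin((1−f)δ)·A + sin(fδ)·B] / sin δ = 0.8406·A + 0.8406·B in Cartesian coordinates,
giving P = (-0.2949, -0.7744, -0.5598), i.e. latitude -34.04°, longitude -110.85°.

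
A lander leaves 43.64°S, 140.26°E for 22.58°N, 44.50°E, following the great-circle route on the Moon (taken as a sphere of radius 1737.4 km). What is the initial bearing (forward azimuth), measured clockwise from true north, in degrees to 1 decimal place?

With φ₁ = -0.7617, φ₂ = 0.3941, Δλ = -1.6713 rad, the forward-azimuth formula gives
θ = atan2( sin Δλ cos φ₂ , cos φ₁ sin φ₂ − sin φ₁ cos φ₂ cos Δλ ) = atan2(-0.9187, 0.2139) = -76.89°.
Adding 360° brings this into [0°, 360°): 283.1°.

283.1°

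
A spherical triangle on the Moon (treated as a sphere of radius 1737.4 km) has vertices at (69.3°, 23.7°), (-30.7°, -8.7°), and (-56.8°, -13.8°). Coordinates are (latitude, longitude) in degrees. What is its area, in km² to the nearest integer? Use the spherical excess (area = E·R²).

213265 km²

Side lengths (central angles): a = 0.4597, b = 2.2513, c = 1.7936 rad; semiperimeter s = 2.2523.
By l'Huilier's theorem, tan(E/4) = √[tan(s/2) tan((s−a)/2) tan((s−b)/2) tan((s−c)/2)], giving spherical excess E = 0.0707 rad.
Area = E·R² = 0.0707 × (1737.4)² ≈ 213265 km².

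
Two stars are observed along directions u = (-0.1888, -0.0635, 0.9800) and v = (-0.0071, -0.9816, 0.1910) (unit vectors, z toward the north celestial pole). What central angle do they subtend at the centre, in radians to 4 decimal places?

1.3173 rad

u·v = 0.2509; |u| = 1.0000, |v| = 1.0000.
cos θ = (u·v)/(|u||v|) = 0.2508, so θ = 1.3173 rad.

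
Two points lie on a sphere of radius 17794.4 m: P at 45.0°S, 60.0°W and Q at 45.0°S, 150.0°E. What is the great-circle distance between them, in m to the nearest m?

26758 m

With latitudes φ₁ = -45.000°, φ₂ = -45.000° and longitude difference Δλ = -150.000°:
cos c = sin φ₁ sin φ₂ + cos φ₁ cos φ₂ cos Δλ = (-0.7071)(-0.7071) + (0.7071)(0.7071)(-0.8660) = 0.06699,
so c = arccos(0.06699) = 1.50376 rad.
Distance = R·c = 17794.4 × 1.5038 ≈ 26758 m.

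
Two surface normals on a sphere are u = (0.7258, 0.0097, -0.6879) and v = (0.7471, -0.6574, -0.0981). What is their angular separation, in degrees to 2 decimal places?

u·v = 0.6034; |u| = 1.0000, |v| = 1.0000.
cos θ = (u·v)/(|u||v|) = 0.6033, so θ = 52.89°.

52.89°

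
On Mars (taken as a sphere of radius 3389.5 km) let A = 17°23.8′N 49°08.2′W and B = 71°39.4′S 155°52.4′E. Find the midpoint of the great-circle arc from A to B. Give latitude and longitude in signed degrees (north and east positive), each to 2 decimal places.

Central angle δ = 2.1603 rad. Interpolating on the sphere with fraction f = 0.5:
P = [sin((1−f)δ)·A + sin(fδ)·B] / sin δ = 1.0611·A + 1.0611·B in Cartesian coordinates,
giving P = (0.3577, -0.6293, -0.6899), i.e. latitude -43.63°, longitude -60.38°.

-43.63°, -60.38°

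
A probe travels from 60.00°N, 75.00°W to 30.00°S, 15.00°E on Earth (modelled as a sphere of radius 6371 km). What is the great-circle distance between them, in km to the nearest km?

12861 km

Let φ₁ = 1.0472 rad, φ₂ = -0.5236 rad, and Δλ = 1.5708 rad.
cos c = sin φ₁ sin φ₂ + cos φ₁ cos φ₂ cos Δλ = (0.8660)(-0.5000) + (0.5000)(0.8660)(0.0000) = -0.43301,
so c = arccos(-0.43301) = 2.01863 rad.
Distance = R·c = 6371 × 2.0186 ≈ 12861 km.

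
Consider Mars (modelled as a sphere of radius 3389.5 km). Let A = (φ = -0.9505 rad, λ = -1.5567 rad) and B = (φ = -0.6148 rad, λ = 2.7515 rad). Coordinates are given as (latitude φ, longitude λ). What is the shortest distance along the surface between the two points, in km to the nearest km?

4353 km

With latitudes φ₁ = -54.460°, φ₂ = -35.225° and longitude difference Δλ = -113.158°:
cos c = sin φ₁ sin φ₂ + cos φ₁ cos φ₂ cos Δλ = (-0.8137)(-0.5768) + (0.5813)(0.8169)(-0.3933) = 0.28260,
so c = arccos(0.28260) = 1.28429 rad.
Distance = R·c = 3389.5 × 1.2843 ≈ 4353 km.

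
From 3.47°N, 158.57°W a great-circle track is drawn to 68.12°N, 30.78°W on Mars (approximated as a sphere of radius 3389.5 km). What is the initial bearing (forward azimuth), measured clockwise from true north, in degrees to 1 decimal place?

17.4°

Δλ = 127.790° = 2.2304 rad.
y = sin Δλ · cos φ₂ = (0.7903)(0.3727) = 0.2945
x = cos φ₁ sin φ₂ − sin φ₁ cos φ₂ cos Δλ = (0.9982)(0.9280) − (0.0605)(0.3727)(-0.6128) = 0.9401
θ = atan2(y, x) = 17.39°, so the bearing is 17.4°.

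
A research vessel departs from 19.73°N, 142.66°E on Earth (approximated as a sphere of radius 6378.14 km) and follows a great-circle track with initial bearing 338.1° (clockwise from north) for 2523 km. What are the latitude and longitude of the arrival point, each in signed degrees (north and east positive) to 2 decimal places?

40.40°, 131.78°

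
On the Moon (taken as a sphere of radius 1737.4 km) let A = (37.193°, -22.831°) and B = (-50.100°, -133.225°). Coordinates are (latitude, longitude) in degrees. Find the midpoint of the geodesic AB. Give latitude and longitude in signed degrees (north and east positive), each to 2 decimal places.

Central angle δ = 2.2677 rad. Interpolating on the sphere with fraction f = 0.5:
P = [sin((1−f)δ)·A + sin(fδ)·B] / sin δ = 1.1815·A + 1.1815·B in Cartesian coordinates,
giving P = (0.3484, -0.9174, -0.1922), i.e. latitude -11.08°, longitude -69.21°.

-11.08°, -69.21°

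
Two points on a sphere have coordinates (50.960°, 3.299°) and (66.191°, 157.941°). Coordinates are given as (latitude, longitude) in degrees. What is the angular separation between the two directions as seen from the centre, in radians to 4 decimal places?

In radians: φ₁ = 0.8894, φ₂ = 1.1553, Δλ = 154.642° = 2.6990 rad.
cos c = sin φ₁ sin φ₂ + cos φ₁ cos φ₂ cos Δλ = (0.7767)(0.9149) + (0.6299)(0.4037)(-0.9036) = 0.48084,
so c = arccos(0.48084) = 1.06919 rad.
So the angular separation is 1.0692 rad.

1.0692 rad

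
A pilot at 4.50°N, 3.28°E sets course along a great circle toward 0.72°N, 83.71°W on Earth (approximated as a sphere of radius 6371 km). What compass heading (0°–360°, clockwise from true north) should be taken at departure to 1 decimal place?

With φ₁ = 0.0785, φ₂ = 0.0126, Δλ = -1.5183 rad, the forward-azimuth formula gives
θ = atan2( sin Δλ cos φ₂ , cos φ₁ sin φ₂ − sin φ₁ cos φ₂ cos Δλ ) = atan2(-0.9985, 0.0084) = -89.52°.
Adding 360° brings this into [0°, 360°): 270.5°.

270.5°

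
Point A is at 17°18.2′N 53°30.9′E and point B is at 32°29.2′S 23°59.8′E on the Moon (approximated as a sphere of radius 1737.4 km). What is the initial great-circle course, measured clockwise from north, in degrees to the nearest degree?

Δλ = -29.518° = -0.5152 rad.
y = sin Δλ · cos φ₂ = (-0.4927)(0.8435) = -0.4156
x = cos φ₁ sin φ₂ − sin φ₁ cos φ₂ cos Δλ = (0.9547)(-0.5371) − (0.2974)(0.8435)(0.8702) = -0.7311
θ = atan2(y, x) = -150.38°; adding 360° gives 210°.

210°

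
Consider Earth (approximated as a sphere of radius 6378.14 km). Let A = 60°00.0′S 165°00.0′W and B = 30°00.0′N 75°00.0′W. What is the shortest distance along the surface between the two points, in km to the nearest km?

In radians: φ₁ = -1.0472, φ₂ = 0.5236, Δλ = 90.000° = 1.5708 rad.
cos c = sin φ₁ sin φ₂ + cos φ₁ cos φ₂ cos Δλ = (-0.8660)(0.5000) + (0.5000)(0.8660)(0.0000) = -0.43301,
so c = arccos(-0.43301) = 2.01863 rad.
Distance = R·c = 6378.14 × 2.0186 ≈ 12875 km.

12875 km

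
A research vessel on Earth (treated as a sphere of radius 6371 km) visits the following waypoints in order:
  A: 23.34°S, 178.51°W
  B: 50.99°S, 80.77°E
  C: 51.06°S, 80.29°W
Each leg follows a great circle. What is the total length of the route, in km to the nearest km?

Leg A→B: central angle 1.3691 rad, distance 8722.4 km.
Leg B→C: central angle 1.3385 rad, distance 8527.8 km.
Total: 8722.4 + 8527.8 ≈ 17250 km.

17250 km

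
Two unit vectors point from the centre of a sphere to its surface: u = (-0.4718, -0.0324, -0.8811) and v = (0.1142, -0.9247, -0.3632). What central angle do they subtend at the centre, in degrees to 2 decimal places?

u·v = 0.2961; |u| = 1.0000, |v| = 1.0000.
cos θ = (u·v)/(|u||v|) = 0.2961, so θ = 72.78°.

72.78°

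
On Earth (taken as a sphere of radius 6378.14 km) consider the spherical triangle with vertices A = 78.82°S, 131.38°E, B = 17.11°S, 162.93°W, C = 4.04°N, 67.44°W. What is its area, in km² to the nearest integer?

Side lengths (central angles): a = 1.6830, b = 1.8257, c = 1.1973 rad; semiperimeter s = 2.3530.
By l'Huilier's theorem, tan(E/4) = √[tan(s/2) tan((s−a)/2) tan((s−b)/2) tan((s−c)/2)], giving spherical excess E = 1.4657 rad.
Area = E·R² = 1.4657 × (6378.14)² ≈ 59623768 km².

59623768 km²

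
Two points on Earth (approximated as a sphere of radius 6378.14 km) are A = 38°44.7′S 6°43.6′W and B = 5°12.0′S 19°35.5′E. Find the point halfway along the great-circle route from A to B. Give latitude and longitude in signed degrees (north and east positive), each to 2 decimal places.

-22.50°, 8.06°

Central angle δ = 0.7183 rad. Interpolating on the sphere with fraction f = 0.5:
P = [sin((1−f)δ)·A + sin(fδ)·B] / sin δ = 0.5341·A + 0.5341·B in Cartesian coordinates,
giving P = (0.9148, 0.1296, -0.3827), i.e. latitude -22.50°, longitude 8.06°.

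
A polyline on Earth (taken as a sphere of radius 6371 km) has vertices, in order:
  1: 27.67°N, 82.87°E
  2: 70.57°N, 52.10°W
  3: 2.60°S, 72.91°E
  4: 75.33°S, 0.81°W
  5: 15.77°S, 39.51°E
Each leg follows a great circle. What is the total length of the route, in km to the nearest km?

Leg 1→2: central angle 1.3390 rad, distance 8530.8 km.
Leg 2→3: central angle 1.8064 rad, distance 11508.6 km.
Leg 3→4: central angle 1.4557 rad, distance 9274.5 km.
Leg 4→5: central angle 1.1054 rad, distance 7042.8 km.
Total: 8530.8 + 11508.6 + 9274.5 + 7042.8 ≈ 36357 km.

36357 km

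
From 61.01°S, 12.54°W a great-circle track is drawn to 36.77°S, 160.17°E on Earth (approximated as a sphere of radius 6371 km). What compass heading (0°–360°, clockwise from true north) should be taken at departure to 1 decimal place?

174.1°

With φ₁ = -1.0648, φ₂ = -0.6418, Δλ = 3.0144 rad, the forward-azimuth formula gives
θ = atan2( sin Δλ cos φ₂ , cos φ₁ sin φ₂ − sin φ₁ cos φ₂ cos Δλ ) = atan2(0.1016, -0.9851) = 174.11°.
So the initial bearing is 174.1°.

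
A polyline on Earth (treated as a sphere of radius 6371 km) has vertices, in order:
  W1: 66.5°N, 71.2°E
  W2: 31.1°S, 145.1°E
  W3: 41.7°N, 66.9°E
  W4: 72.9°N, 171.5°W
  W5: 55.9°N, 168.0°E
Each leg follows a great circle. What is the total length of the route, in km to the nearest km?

Leg W1→W2: central angle 1.9595 rad, distance 12484.1 km.
Leg W2→W3: central angle 1.7853 rad, distance 11374.2 km.
Leg W3→W4: central angle 1.0230 rad, distance 6517.7 km.
Leg W4→W5: central angle 0.3305 rad, distance 2105.9 km.
Total: 12484.1 + 11374.2 + 6517.7 + 2105.9 ≈ 32482 km.

32482 km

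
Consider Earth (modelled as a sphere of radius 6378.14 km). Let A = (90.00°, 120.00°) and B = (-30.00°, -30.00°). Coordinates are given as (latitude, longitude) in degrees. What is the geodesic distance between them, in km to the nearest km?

Let φ₁ = 1.5708 rad, φ₂ = -0.5236 rad, and Δλ = -2.6180 rad.
cos c = sin φ₁ sin φ₂ + cos φ₁ cos φ₂ cos Δλ = (1.0000)(-0.5000) + (0.0000)(0.8660)(-0.8660) = -0.50000,
so c = arccos(-0.50000) = 2.09440 rad.
Distance = R·c = 6378.14 × 2.0944 ≈ 13358 km.

13358 km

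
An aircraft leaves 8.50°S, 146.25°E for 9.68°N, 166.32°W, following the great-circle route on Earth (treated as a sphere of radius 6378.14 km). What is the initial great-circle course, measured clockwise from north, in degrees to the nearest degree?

70°

Δλ = 47.430° = 0.8278 rad.
y = sin Δλ · cos φ₂ = (0.7365)(0.9858) = 0.7260
x = cos φ₁ sin φ₂ − sin φ₁ cos φ₂ cos Δλ = (0.9890)(0.1681) − (-0.1478)(0.9858)(0.6765) = 0.2649
θ = atan2(y, x) = 69.96°, so the bearing is 70°.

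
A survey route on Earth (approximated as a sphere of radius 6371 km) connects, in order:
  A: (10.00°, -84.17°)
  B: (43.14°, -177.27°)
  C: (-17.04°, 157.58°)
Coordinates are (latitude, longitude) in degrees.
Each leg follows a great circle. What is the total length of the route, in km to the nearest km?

Leg A→B: central angle 1.4908 rad, distance 9498.1 km.
Leg B→C: central angle 1.1250 rad, distance 7167.6 km.
Total: 9498.1 + 7167.6 ≈ 16666 km.

16666 km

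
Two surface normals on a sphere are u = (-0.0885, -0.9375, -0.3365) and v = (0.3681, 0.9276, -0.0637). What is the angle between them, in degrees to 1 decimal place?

u·v = -0.8808; |u| = 1.0000, |v| = 1.0000.
cos θ = (u·v)/(|u||v|) = -0.8808, so θ = 151.7°.

151.7°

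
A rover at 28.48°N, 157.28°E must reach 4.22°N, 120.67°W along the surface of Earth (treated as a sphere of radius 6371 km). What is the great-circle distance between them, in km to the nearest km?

Let φ₁ = 0.4971 rad, φ₂ = 0.0737 rad, and Δλ = 1.4320 rad.
cos c = sin φ₁ sin φ₂ + cos φ₁ cos φ₂ cos Δλ = (0.4769)(0.0736) + (0.8790)(0.9973)(0.1383) = 0.15633,
so c = arccos(0.15633) = 1.41382 rad.
Distance = R·c = 6371 × 1.4138 ≈ 9007 km.

9007 km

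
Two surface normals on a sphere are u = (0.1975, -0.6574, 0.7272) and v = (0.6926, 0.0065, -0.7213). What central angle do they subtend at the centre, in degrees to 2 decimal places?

113.08°

u·v = -0.3920; |u| = 1.0000, |v| = 1.0000.
cos θ = (u·v)/(|u||v|) = -0.3920, so θ = 113.08°.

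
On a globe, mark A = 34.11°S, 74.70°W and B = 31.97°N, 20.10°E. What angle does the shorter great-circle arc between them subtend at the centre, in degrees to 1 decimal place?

In radians: φ₁ = -0.5953, φ₂ = 0.5580, Δλ = 94.800° = 1.6546 rad.
Haversine: a = sin²(Δφ/2) + cos φ₁ cos φ₂ sin²(Δλ/2) = 0.2973 + (0.8280)(0.8483)(0.5418) = 0.67785.
Central angle c = 2·arcsin(√a) = 1.93445 rad.
So the angular separation is 110.8°.

110.8°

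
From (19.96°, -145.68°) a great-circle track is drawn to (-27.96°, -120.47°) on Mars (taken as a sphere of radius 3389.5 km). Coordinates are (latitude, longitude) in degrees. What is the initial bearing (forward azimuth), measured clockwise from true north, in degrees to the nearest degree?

152°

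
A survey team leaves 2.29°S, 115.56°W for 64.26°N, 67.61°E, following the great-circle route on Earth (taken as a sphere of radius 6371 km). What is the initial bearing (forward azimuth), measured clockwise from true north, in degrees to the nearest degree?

Δλ = -176.830° = -3.0863 rad.
y = sin Δλ · cos φ₂ = (-0.0553)(0.4343) = -0.0240
x = cos φ₁ sin φ₂ − sin φ₁ cos φ₂ cos Δλ = (0.9992)(0.9008) − (-0.0400)(0.4343)(-0.9985) = 0.8827
θ = atan2(y, x) = -1.56°; adding 360° gives 358°.

358°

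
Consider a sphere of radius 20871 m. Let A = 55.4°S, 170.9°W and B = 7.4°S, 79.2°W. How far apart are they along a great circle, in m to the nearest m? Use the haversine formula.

In radians: φ₁ = -0.9669, φ₂ = -0.1292, Δλ = 91.700° = 1.6005 rad.
Haversine: a = sin²(Δφ/2) + cos φ₁ cos φ₂ sin²(Δλ/2) = 0.1654 + (0.5678)(0.9917)(0.5148) = 0.45534.
Central angle c = 2·arcsin(√a) = 1.48137 rad.
Distance = R·c = 20871 × 1.4814 ≈ 30918 m.

30918 m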